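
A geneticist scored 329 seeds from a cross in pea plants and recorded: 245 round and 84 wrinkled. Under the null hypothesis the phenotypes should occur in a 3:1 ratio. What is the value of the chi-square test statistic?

0.050

Expected counts for N = 329 under a 3:1 ratio (total parts = 4):
  round: 329 × 3/4 = 246.75
  wrinkled: 329 × 1/4 = 82.25
χ² = Σ (O − E)² / E
  round: (245 − 246.75)² / 246.75 = 0.0124
  wrinkled: (84 − 82.25)² / 82.25 = 0.0372
χ² = 0.0124 + 0.0372 = 0.0496 ≈ 0.050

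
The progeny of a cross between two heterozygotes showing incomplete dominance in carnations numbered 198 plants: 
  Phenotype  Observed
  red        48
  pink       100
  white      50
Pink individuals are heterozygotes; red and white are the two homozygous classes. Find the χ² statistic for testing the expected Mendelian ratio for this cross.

0.061

With incomplete dominance, a heterozygote × heterozygote cross gives a 1:2:1 phenotypic ratio.
Total ratio parts = 4. Expected numbers out of 198:
  red: 198 × 1/4 = 49.5
  pink: 198 × 2/4 = 99
  white: 198 × 1/4 = 49.5
χ² = Σ (O − E)² / E
  red: (48 − 49.5)² / 49.5 = 0.0455
  pink: (100 − 99)² / 99 = 0.0101
  white: (50 − 49.5)² / 49.5 = 0.0051
χ² = 0.0455 + 0.0101 + 0.0051 = 0.0607 ≈ 0.061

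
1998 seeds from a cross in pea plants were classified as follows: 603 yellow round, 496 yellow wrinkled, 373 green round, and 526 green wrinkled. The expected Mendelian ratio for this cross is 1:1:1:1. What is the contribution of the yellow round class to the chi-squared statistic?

Expected counts for N = 1998 under a 1:1:1:1 ratio (total parts = 4):
  yellow round: 1998 × 1/4 = 499.5
  yellow wrinkled: 1998 × 1/4 = 499.5
  green round: 1998 × 1/4 = 499.5
  green wrinkled: 1998 × 1/4 = 499.5
Contribution of yellow round: (603 − 499.5)² / 499.5 = 21.4459

21.446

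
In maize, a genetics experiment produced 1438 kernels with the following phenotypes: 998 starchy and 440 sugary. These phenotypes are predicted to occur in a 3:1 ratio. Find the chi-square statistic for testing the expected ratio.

24.034

Expected counts for N = 1438 under a 3:1 ratio (total parts = 4):
  starchy: 1438 × 3/4 = 1078.5
  sugary: 1438 × 1/4 = 359.5
χ² = Σ (O − E)² / E
  starchy: (998 − 1078.5)² / 1078.5 = 6.0086
  sugary: (440 − 359.5)² / 359.5 = 18.0257
χ² = 6.0086 + 18.0257 = 24.0343 ≈ 24.034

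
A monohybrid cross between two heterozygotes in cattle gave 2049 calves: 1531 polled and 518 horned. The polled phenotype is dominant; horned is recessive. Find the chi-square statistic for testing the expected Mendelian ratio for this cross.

0.086

For a monohybrid cross between heterozygotes with complete dominance, the expected phenotypic ratio is 3:1.
Expected counts for N = 2049 under a 3:1 ratio (total parts = 4):
  polled: 2049 × 3/4 = 1536.75
  horned: 2049 × 1/4 = 512.25
χ² = Σ (O − E)² / E
  polled: (1531 − 1536.75)² / 1536.75 = 0.0215
  horned: (518 − 512.25)² / 512.25 = 0.0645
χ² = 0.0215 + 0.0645 = 0.086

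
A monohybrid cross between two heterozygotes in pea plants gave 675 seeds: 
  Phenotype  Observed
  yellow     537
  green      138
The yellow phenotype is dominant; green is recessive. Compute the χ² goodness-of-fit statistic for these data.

7.471

For a monohybrid cross between heterozygotes with complete dominance, the expected phenotypic ratio is 3:1.
Expected counts for N = 675 under a 3:1 ratio (total parts = 4):
  yellow: 675 × 3/4 = 506.25
  green: 675 × 1/4 = 168.75
χ² = Σ (O − E)² / E
  yellow: (537 − 506.25)² / 506.25 = 1.8678
  green: (138 − 168.75)² / 168.75 = 5.6033
χ² = 1.8678 + 5.6033 = 7.4711 ≈ 7.471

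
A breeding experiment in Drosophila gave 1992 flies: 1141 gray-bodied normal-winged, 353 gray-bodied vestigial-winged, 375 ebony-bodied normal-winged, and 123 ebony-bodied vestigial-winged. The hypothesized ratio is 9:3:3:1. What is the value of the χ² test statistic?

1.524

Total ratio parts = 16. Expected numbers out of 1992:
  gray-bodied normal-winged: 1992 × 9/16 = 1120.5
  gray-bodied vestigial-winged: 1992 × 3/16 = 373.5
  ebony-bodied normal-winged: 1992 × 3/16 = 373.5
  ebony-bodied vestigial-winged: 1992 × 1/16 = 124.5
χ² = Σ (O − E)² / E
  gray-bodied normal-winged: (1141 − 1120.5)² / 1120.5 = 0.3751
  gray-bodied vestigial-winged: (353 − 373.5)² / 373.5 = 1.1252
  ebony-bodied normal-winged: (375 − 373.5)² / 373.5 = 0.0060
  ebony-bodied vestigial-winged: (123 − 124.5)² / 124.5 = 0.0181
χ² = 0.3751 + 1.1252 + 0.0060 + 0.0181 = 1.5244 ≈ 1.524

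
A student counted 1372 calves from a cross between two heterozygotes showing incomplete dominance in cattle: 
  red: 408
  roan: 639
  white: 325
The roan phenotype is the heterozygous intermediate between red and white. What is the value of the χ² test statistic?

16.483

With incomplete dominance, a heterozygote × heterozygote cross gives a 1:2:1 phenotypic ratio.
Expected counts for N = 1372 under a 1:2:1 ratio (total parts = 4):
  red: 1372 × 1/4 = 343
  roan: 1372 × 2/4 = 686
  white: 1372 × 1/4 = 343
χ² = Σ (O − E)² / E
  red: (408 − 343)² / 343 = 12.3178
  roan: (639 − 686)² / 686 = 3.2201
  white: (325 − 343)² / 343 = 0.9446
χ² = 12.3178 + 3.2201 + 0.9446 = 16.4825 ≈ 16.483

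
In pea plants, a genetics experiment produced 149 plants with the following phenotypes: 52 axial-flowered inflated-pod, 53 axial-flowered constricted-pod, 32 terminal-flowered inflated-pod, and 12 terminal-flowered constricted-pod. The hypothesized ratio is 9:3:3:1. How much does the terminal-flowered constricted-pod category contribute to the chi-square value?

0.776

Expected counts for N = 149 under a 9:3:3:1 ratio (total parts = 16):
  axial-flowered inflated-pod: 149 × 9/16 = 83.8125
  axial-flowered constricted-pod: 149 × 3/16 = 27.9375
  terminal-flowered inflated-pod: 149 × 3/16 = 27.9375
  terminal-flowered constricted-pod: 149 × 1/16 = 9.3125
Contribution of terminal-flowered constricted-pod: (12 − 9.3125)² / 9.3125 = 0.7756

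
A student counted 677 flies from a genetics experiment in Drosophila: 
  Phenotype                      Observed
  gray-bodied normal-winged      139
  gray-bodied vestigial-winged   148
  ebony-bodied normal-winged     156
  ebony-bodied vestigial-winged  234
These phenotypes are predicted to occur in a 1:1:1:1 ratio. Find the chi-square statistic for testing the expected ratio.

Total ratio parts = 4. Expected numbers out of 677:
  gray-bodied normal-winged: 677 × 1/4 = 169.25
  gray-bodied vestigial-winged: 677 × 1/4 = 169.25
  ebony-bodied normal-winged: 677 × 1/4 = 169.25
  ebony-bodied vestigial-winged: 677 × 1/4 = 169.25
χ² = Σ (O − E)² / E
  gray-bodied normal-winged: (139 − 169.25)² / 169.25 = 5.4066
  gray-bodied vestigial-winged: (148 − 169.25)² / 169.25 = 2.6680
  ebony-bodied normal-winged: (156 − 169.25)² / 169.25 = 1.0373
  ebony-bodied vestigial-winged: (234 − 169.25)² / 169.25 = 24.7714
χ² = 5.4066 + 2.6680 + 1.0373 + 24.7714 = 33.8833 ≈ 33.883

33.883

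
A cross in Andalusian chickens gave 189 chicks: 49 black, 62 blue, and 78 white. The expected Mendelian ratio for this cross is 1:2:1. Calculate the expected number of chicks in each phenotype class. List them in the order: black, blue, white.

47.25, 94.5, 47.25

Expected counts for N = 189 under a 1:2:1 ratio (total parts = 4):
  black: 189 × 1/4 = 47.25
  blue: 189 × 2/4 = 94.5
  white: 189 × 1/4 = 47.25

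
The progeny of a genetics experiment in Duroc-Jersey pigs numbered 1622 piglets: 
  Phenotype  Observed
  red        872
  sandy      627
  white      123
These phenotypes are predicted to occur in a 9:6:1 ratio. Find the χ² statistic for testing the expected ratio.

Expected counts for N = 1622 under a 9:6:1 ratio (total parts = 16):
  red: 1622 × 9/16 = 912.375
  sandy: 1622 × 6/16 = 608.25
  white: 1622 × 1/16 = 101.375
χ² = Σ (O − E)² / E
  red: (872 − 912.375)² / 912.375 = 1.7867
  sandy: (627 − 608.25)² / 608.25 = 0.5780
  white: (123 − 101.375)² / 101.375 = 4.6130
χ² = 1.7867 + 0.5780 + 4.6130 = 6.9777 ≈ 6.978

6.978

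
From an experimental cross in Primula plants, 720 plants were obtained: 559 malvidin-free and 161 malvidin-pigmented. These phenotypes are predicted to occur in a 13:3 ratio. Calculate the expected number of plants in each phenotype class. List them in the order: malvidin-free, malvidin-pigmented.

The 13:3 ratio has 16 parts, so with N = 720 the expected counts are:
  malvidin-free: 720 × 13/16 = 585
  malvidin-pigmented: 720 × 3/16 = 135

585, 135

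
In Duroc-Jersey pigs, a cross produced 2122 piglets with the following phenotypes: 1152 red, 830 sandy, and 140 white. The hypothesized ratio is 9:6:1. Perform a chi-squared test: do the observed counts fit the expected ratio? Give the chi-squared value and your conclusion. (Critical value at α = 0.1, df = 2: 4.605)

Expected counts for N = 2122 under a 9:6:1 ratio (total parts = 16):
  red: 2122 × 9/16 = 1193.625
  sandy: 2122 × 6/16 = 795.75
  white: 2122 × 1/16 = 132.625
χ² = Σ (O − E)² / E
  red: (1152 − 1193.625)² / 1193.625 = 1.4516
  sandy: (830 − 795.75)² / 795.75 = 1.4742
  white: (140 − 132.625)² / 132.625 = 0.4101
χ² = 1.4516 + 1.4742 + 0.4101 = 3.3359 ≈ 3.336
Degrees of freedom = 3 − 1 = 2; critical value at α = 0.1 is 4.605.
Since 3.336 < 4.605, we fail to reject the null hypothesis — the data are consistent with the 9:6:1 ratio.

3.336; consistent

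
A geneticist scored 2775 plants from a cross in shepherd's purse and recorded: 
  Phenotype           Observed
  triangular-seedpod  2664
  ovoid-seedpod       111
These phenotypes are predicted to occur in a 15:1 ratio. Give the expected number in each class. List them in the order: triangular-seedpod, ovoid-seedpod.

2601.5625, 173.4375

The 15:1 ratio has 16 parts, so with N = 2775 the expected counts are:
  triangular-seedpod: 2775 × 15/16 = 2601.5625
  ovoid-seedpod: 2775 × 1/16 = 173.4375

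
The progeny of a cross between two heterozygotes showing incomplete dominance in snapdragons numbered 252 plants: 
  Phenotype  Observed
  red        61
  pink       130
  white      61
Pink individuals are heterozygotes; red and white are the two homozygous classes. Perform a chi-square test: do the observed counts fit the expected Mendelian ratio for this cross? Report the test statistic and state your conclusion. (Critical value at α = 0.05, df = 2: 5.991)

0.254; consistent

With incomplete dominance, a heterozygote × heterozygote cross gives a 1:2:1 phenotypic ratio.
Total ratio parts = 4. Expected numbers out of 252:
  red: 252 × 1/4 = 63
  pink: 252 × 2/4 = 126
  white: 252 × 1/4 = 63
χ² = Σ (O − E)² / E
  red: (61 − 63)² / 63 = 0.0635
  pink: (130 − 126)² / 126 = 0.1270
  white: (61 − 63)² / 63 = 0.0635
χ² = 0.0635 + 0.1270 + 0.0635 = 0.254
Degrees of freedom = 3 − 1 = 2; critical value at α = 0.05 is 5.991.
Since 0.254 < 5.991, we fail to reject the null hypothesis — the data are consistent with the 1:2:1 ratio.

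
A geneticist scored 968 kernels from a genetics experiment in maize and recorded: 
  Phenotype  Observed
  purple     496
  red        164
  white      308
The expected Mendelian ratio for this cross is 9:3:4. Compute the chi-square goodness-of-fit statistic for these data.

24.007

The 9:3:4 ratio has 16 parts, so with N = 968 the expected counts are:
  purple: 968 × 9/16 = 544.5
  red: 968 × 3/16 = 181.5
  white: 968 × 4/16 = 242
χ² = Σ (O − E)² / E
  purple: (496 − 544.5)² / 544.5 = 4.3200
  red: (164 − 181.5)² / 181.5 = 1.6873
  white: (308 − 242)² / 242 = 18.0000
χ² = 4.3200 + 1.6873 + 18.0000 = 24.0073 ≈ 24.007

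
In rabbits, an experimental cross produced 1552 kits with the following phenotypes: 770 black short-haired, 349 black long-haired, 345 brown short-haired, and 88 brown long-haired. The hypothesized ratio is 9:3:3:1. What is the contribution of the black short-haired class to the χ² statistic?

12.152

Under the 9:3:3:1 hypothesis (Σ ratio = 16, N = 1552):
  black short-haired: 1552 × 9/16 = 873
  black long-haired: 1552 × 3/16 = 291
  brown short-haired: 1552 × 3/16 = 291
  brown long-haired: 1552 × 1/16 = 97
Contribution of black short-haired: (770 − 873)² / 873 = 12.1523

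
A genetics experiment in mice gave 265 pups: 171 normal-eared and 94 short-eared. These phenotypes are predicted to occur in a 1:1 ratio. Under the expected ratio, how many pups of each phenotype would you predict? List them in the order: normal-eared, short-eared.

132.5, 132.5

Total ratio parts = 2. Expected numbers out of 265:
  normal-eared: 265 × 1/2 = 132.5
  short-eared: 265 × 1/2 = 132.5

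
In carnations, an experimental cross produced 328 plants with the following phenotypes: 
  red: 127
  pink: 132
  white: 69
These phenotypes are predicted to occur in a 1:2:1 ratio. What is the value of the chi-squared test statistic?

The 1:2:1 ratio has 4 parts, so with N = 328 the expected counts are:
  red: 328 × 1/4 = 82
  pink: 328 × 2/4 = 164
  white: 328 × 1/4 = 82
χ² = Σ (O − E)² / E
  red: (127 − 82)² / 82 = 24.6951
  pink: (132 − 164)² / 164 = 6.2439
  white: (69 − 82)² / 82 = 2.0610
χ² = 24.6951 + 6.2439 + 2.0610 = 33.000

33.000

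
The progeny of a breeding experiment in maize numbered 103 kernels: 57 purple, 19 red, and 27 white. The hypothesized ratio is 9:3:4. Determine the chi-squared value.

0.081

Total ratio parts = 16. Expected numbers out of 103:
  purple: 103 × 9/16 = 57.9375
  red: 103 × 3/16 = 19.3125
  white: 103 × 4/16 = 25.75
χ² = Σ (O − E)² / E
  purple: (57 − 57.9375)² / 57.9375 = 0.0152
  red: (19 − 19.3125)² / 19.3125 = 0.0051
  white: (27 − 25.75)² / 25.75 = 0.0607
χ² = 0.0152 + 0.0051 + 0.0607 = 0.081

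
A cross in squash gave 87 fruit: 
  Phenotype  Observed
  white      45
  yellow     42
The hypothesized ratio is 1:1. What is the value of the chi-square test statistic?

Total ratio parts = 2. Expected numbers out of 87:
  white: 87 × 1/2 = 43.5
  yellow: 87 × 1/2 = 43.5
χ² = Σ (O − E)² / E
  white: (45 − 43.5)² / 43.5 = 0.0517
  yellow: (42 − 43.5)² / 43.5 = 0.0517
χ² = 0.0517 + 0.0517 = 0.1034 ≈ 0.103

0.103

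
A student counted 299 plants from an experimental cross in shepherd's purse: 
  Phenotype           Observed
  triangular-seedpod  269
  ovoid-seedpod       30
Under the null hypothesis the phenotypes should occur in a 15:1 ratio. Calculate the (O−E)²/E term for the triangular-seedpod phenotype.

0.457

Expected counts for N = 299 under a 15:1 ratio (total parts = 16):
  triangular-seedpod: 299 × 15/16 = 280.3125
  ovoid-seedpod: 299 × 1/16 = 18.6875
Contribution of triangular-seedpod: (269 − 280.3125)² / 280.3125 = 0.4565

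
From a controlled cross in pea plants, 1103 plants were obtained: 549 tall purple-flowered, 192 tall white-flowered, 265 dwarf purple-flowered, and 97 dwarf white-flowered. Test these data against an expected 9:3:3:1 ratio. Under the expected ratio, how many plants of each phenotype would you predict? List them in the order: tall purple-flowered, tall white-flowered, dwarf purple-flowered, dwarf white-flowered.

620.4375, 206.8125, 206.8125, 68.9375

Expected counts for N = 1103 under a 9:3:3:1 ratio (total parts = 16):
  tall purple-flowered: 1103 × 9/16 = 620.4375
  tall white-flowered: 1103 × 3/16 = 206.8125
  dwarf purple-flowered: 1103 × 3/16 = 206.8125
  dwarf white-flowered: 1103 × 1/16 = 68.9375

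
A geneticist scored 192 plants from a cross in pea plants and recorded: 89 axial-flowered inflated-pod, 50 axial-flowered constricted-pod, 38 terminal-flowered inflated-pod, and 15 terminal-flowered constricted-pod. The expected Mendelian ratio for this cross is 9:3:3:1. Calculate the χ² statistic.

The 9:3:3:1 ratio has 16 parts, so with N = 192 the expected counts are:
  axial-flowered inflated-pod: 192 × 9/16 = 108
  axial-flowered constricted-pod: 192 × 3/16 = 36
  terminal-flowered inflated-pod: 192 × 3/16 = 36
  terminal-flowered constricted-pod: 192 × 1/16 = 12
χ² = Σ (O − E)² / E
  axial-flowered inflated-pod: (89 − 108)² / 108 = 3.3426
  axial-flowered constricted-pod: (50 − 36)² / 36 = 5.4444
  terminal-flowered inflated-pod: (38 − 36)² / 36 = 0.1111
  terminal-flowered constricted-pod: (15 − 12)² / 12 = 0.7500
χ² = 3.3426 + 5.4444 + 0.1111 + 0.7500 = 9.6481 ≈ 9.648

9.648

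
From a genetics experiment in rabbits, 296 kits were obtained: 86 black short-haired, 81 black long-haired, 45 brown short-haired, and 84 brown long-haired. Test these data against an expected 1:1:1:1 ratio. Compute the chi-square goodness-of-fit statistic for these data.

15.324

The 1:1:1:1 ratio has 4 parts, so with N = 296 the expected counts are:
  black short-haired: 296 × 1/4 = 74
  black long-haired: 296 × 1/4 = 74
  brown short-haired: 296 × 1/4 = 74
  brown long-haired: 296 × 1/4 = 74
χ² = Σ (O − E)² / E
  black short-haired: (86 − 74)² / 74 = 1.9459
  black long-haired: (81 − 74)² / 74 = 0.6622
  brown short-haired: (45 − 74)² / 74 = 11.3649
  brown long-haired: (84 − 74)² / 74 = 1.3514
χ² = 1.9459 + 0.6622 + 11.3649 + 1.3514 = 15.3244 ≈ 15.324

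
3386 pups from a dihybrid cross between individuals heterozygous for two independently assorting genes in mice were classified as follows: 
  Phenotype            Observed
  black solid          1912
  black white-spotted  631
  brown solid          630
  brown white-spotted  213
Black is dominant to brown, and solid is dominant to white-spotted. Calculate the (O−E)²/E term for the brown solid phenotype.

A dihybrid F₂ with independent assortment and complete dominance at both loci gives a 9:3:3:1 phenotypic ratio.
Total ratio parts = 16. Expected numbers out of 3386:
  black solid: 3386 × 9/16 = 1904.625
  black white-spotted: 3386 × 3/16 = 634.875
  brown solid: 3386 × 3/16 = 634.875
  brown white-spotted: 3386 × 1/16 = 211.625
Contribution of brown solid: (630 − 634.875)² / 634.875 = 0.0374

0.037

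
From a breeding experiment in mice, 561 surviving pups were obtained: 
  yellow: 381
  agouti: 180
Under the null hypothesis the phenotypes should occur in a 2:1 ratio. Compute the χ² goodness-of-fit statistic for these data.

0.393

Under the 2:1 hypothesis (Σ ratio = 3, N = 561):
  yellow: 561 × 2/3 = 374
  agouti: 561 × 1/3 = 187
χ² = Σ (O − E)² / E
  yellow: (381 − 374)² / 374 = 0.1310
  agouti: (180 − 187)² / 187 = 0.2620
χ² = 0.1310 + 0.2620 = 0.393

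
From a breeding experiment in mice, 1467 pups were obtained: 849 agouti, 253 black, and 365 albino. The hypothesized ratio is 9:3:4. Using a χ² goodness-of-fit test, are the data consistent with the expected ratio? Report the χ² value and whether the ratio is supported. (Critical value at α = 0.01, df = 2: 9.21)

2.465; consistent

Expected counts for N = 1467 under a 9:3:4 ratio (total parts = 16):
  agouti: 1467 × 9/16 = 825.1875
  black: 1467 × 3/16 = 275.0625
  albino: 1467 × 4/16 = 366.75
χ² = Σ (O − E)² / E
  agouti: (849 − 825.1875)² / 825.1875 = 0.6872
  black: (253 − 275.0625)² / 275.0625 = 1.7696
  albino: (365 − 366.75)² / 366.75 = 0.0084
χ² = 0.6872 + 1.7696 + 0.0084 = 2.4652 ≈ 2.465
Degrees of freedom = 3 − 1 = 2; critical value at α = 0.01 is 9.21.
Since 2.465 < 9.21, we fail to reject the null hypothesis — the data are consistent with the 9:3:4 ratio.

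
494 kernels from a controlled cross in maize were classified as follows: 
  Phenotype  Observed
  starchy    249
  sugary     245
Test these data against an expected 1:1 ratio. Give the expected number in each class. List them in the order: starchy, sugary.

Under the 1:1 hypothesis (Σ ratio = 2, N = 494):
  starchy: 494 × 1/2 = 247
  sugary: 494 × 1/2 = 247

247, 247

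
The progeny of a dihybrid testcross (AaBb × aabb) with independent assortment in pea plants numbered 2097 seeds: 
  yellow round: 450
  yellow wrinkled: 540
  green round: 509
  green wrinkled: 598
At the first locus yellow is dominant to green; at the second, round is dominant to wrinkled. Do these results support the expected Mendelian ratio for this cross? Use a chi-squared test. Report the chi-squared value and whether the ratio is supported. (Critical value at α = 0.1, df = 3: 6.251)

21.808; not consistent

A dihybrid testcross with independent assortment gives a 1:1:1:1 ratio.
Total ratio parts = 4. Expected numbers out of 2097:
  yellow round: 2097 × 1/4 = 524.25
  yellow wrinkled: 2097 × 1/4 = 524.25
  green round: 2097 × 1/4 = 524.25
  green wrinkled: 2097 × 1/4 = 524.25
χ² = Σ (O − E)² / E
  yellow round: (450 − 524.25)² / 524.25 = 10.5161
  yellow wrinkled: (540 − 524.25)² / 524.25 = 0.4732
  green round: (509 − 524.25)² / 524.25 = 0.4436
  green wrinkled: (598 − 524.25)² / 524.25 = 10.3749
χ² = 10.5161 + 0.4732 + 0.4436 + 10.3749 = 21.8078 ≈ 21.808
Degrees of freedom = 4 − 1 = 3; critical value at α = 0.1 is 6.251.
Since 21.808 > 6.251, we reject the null hypothesis — the data do not fit the 1:1:1:1 ratio.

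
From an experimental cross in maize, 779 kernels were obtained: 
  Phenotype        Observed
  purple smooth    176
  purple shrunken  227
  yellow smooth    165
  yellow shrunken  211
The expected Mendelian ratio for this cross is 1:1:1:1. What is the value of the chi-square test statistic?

Under the 1:1:1:1 hypothesis (Σ ratio = 4, N = 779):
  purple smooth: 779 × 1/4 = 194.75
  purple shrunken: 779 × 1/4 = 194.75
  yellow smooth: 779 × 1/4 = 194.75
  yellow shrunken: 779 × 1/4 = 194.75
χ² = Σ (O − E)² / E
  purple smooth: (176 − 194.75)² / 194.75 = 1.8052
  purple shrunken: (227 − 194.75)² / 194.75 = 5.3405
  yellow smooth: (165 − 194.75)² / 194.75 = 4.5446
  yellow shrunken: (211 − 194.75)² / 194.75 = 1.3559
χ² = 1.8052 + 5.3405 + 4.5446 + 1.3559 = 13.0462 ≈ 13.046

13.046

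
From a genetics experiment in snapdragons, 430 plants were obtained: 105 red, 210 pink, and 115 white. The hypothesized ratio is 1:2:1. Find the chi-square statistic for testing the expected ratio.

0.698

Total ratio parts = 4. Expected numbers out of 430:
  red: 430 × 1/4 = 107.5
  pink: 430 × 2/4 = 215
  white: 430 × 1/4 = 107.5
χ² = Σ (O − E)² / E
  red: (105 − 107.5)² / 107.5 = 0.0581
  pink: (210 − 215)² / 215 = 0.1163
  white: (115 − 107.5)² / 107.5 = 0.5233
χ² = 0.0581 + 0.1163 + 0.5233 = 0.6977 ≈ 0.698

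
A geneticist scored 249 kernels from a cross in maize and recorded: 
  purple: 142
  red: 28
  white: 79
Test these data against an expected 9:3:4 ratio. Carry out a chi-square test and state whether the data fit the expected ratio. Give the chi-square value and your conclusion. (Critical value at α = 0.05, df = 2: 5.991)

12.014; not consistent

Expected counts for N = 249 under a 9:3:4 ratio (total parts = 16):
  purple: 249 × 9/16 = 140.0625
  red: 249 × 3/16 = 46.6875
  white: 249 × 4/16 = 62.25
χ² = Σ (O − E)² / E
  purple: (142 − 140.0625)² / 140.0625 = 0.0268
  red: (28 − 46.6875)² / 46.6875 = 7.4800
  white: (79 − 62.25)² / 62.25 = 4.5070
χ² = 0.0268 + 7.4800 + 4.5070 = 12.0138 ≈ 12.014
Degrees of freedom = 3 − 1 = 2; critical value at α = 0.05 is 5.991.
Since 12.014 > 5.991, we reject the null hypothesis — the data do not fit the 9:3:4 ratio.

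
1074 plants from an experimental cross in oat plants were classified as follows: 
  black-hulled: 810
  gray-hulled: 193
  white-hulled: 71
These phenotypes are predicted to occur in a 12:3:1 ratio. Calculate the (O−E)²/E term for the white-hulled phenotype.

Expected counts for N = 1074 under a 12:3:1 ratio (total parts = 16):
  black-hulled: 1074 × 12/16 = 805.5
  gray-hulled: 1074 × 3/16 = 201.375
  white-hulled: 1074 × 1/16 = 67.125
Contribution of white-hulled: (71 − 67.125)² / 67.125 = 0.2237

0.224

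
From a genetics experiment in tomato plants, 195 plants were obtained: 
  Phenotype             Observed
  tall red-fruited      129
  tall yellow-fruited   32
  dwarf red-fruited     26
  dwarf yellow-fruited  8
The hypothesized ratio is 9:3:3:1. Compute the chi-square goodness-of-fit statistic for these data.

8.460

The 9:3:3:1 ratio has 16 parts, so with N = 195 the expected counts are:
  tall red-fruited: 195 × 9/16 = 109.6875
  tall yellow-fruited: 195 × 3/16 = 36.5625
  dwarf red-fruited: 195 × 3/16 = 36.5625
  dwarf yellow-fruited: 195 × 1/16 = 12.1875
χ² = Σ (O − E)² / E
  tall red-fruited: (129 − 109.6875)² / 109.6875 = 3.4003
  tall yellow-fruited: (32 − 36.5625)² / 36.5625 = 0.5693
  dwarf red-fruited: (26 − 36.5625)² / 36.5625 = 3.0514
  dwarf yellow-fruited: (8 − 12.1875)² / 12.1875 = 1.4388
χ² = 3.4003 + 0.5693 + 3.0514 + 1.4388 = 8.4598 ≈ 8.460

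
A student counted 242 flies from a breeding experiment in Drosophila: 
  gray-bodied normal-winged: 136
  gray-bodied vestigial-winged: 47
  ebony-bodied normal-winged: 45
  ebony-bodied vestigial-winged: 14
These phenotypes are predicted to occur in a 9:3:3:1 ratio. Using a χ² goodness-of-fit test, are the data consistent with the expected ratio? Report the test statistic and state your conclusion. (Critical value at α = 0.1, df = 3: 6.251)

0.145; consistent

Under the 9:3:3:1 hypothesis (Σ ratio = 16, N = 242):
  gray-bodied normal-winged: 242 × 9/16 = 136.125
  gray-bodied vestigial-winged: 242 × 3/16 = 45.375
  ebony-bodied normal-winged: 242 × 3/16 = 45.375
  ebony-bodied vestigial-winged: 242 × 1/16 = 15.125
χ² = Σ (O − E)² / E
  gray-bodied normal-winged: (136 − 136.125)² / 136.125 = 0.0001
  gray-bodied vestigial-winged: (47 − 45.375)² / 45.375 = 0.0582
  ebony-bodied normal-winged: (45 − 45.375)² / 45.375 = 0.0031
  ebony-bodied vestigial-winged: (14 − 15.125)² / 15.125 = 0.0837
χ² = 0.0001 + 0.0582 + 0.0031 + 0.0837 = 0.1451 ≈ 0.145
Degrees of freedom = 4 − 1 = 3; critical value at α = 0.1 is 6.251.
Since 0.145 < 6.251, we fail to reject the null hypothesis — the data are consistent with the 9:3:3:1 ratio.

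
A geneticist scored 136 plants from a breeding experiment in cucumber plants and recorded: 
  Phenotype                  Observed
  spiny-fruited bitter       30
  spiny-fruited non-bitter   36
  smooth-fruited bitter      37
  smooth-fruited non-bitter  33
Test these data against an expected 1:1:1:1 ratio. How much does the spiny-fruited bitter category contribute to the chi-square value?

0.471

Total ratio parts = 4. Expected numbers out of 136:
  spiny-fruited bitter: 136 × 1/4 = 34
  spiny-fruited non-bitter: 136 × 1/4 = 34
  smooth-fruited bitter: 136 × 1/4 = 34
  smooth-fruited non-bitter: 136 × 1/4 = 34
Contribution of spiny-fruited bitter: (30 − 34)² / 34 = 0.4706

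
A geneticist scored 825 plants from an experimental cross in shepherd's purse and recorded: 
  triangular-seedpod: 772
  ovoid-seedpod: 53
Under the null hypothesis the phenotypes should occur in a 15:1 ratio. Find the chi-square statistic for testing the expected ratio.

0.043

Total ratio parts = 16. Expected numbers out of 825:
  triangular-seedpod: 825 × 15/16 = 773.4375
  ovoid-seedpod: 825 × 1/16 = 51.5625
χ² = Σ (O − E)² / E
  triangular-seedpod: (772 − 773.4375)² / 773.4375 = 0.0027
  ovoid-seedpod: (53 − 51.5625)² / 51.5625 = 0.0401
χ² = 0.0027 + 0.0401 = 0.0428 ≈ 0.043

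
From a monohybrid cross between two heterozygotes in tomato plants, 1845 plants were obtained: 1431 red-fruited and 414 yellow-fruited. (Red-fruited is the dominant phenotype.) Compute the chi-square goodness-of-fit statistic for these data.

For a monohybrid cross between heterozygotes with complete dominance, the expected phenotypic ratio is 3:1.
Expected counts for N = 1845 under a 3:1 ratio (total parts = 4):
  red-fruited: 1845 × 3/4 = 1383.75
  yellow-fruited: 1845 × 1/4 = 461.25
χ² = Σ (O − E)² / E
  red-fruited: (1431 − 1383.75)² / 1383.75 = 1.6134
  yellow-fruited: (414 − 461.25)² / 461.25 = 4.8402
χ² = 1.6134 + 4.8402 = 6.4536 ≈ 6.454

6.454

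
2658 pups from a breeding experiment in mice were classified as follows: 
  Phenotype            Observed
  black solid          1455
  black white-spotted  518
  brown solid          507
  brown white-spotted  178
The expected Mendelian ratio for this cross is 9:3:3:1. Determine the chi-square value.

2.848

Total ratio parts = 16. Expected numbers out of 2658:
  black solid: 2658 × 9/16 = 1495.125
  black white-spotted: 2658 × 3/16 = 498.375
  brown solid: 2658 × 3/16 = 498.375
  brown white-spotted: 2658 × 1/16 = 166.125
χ² = Σ (O − E)² / E
  black solid: (1455 − 1495.125)² / 1495.125 = 1.0768
  black white-spotted: (518 − 498.375)² / 498.375 = 0.7728
  brown solid: (507 − 498.375)² / 498.375 = 0.1493
  brown white-spotted: (178 − 166.125)² / 166.125 = 0.8489
χ² = 1.0768 + 0.7728 + 0.1493 + 0.8489 = 2.8478 ≈ 2.848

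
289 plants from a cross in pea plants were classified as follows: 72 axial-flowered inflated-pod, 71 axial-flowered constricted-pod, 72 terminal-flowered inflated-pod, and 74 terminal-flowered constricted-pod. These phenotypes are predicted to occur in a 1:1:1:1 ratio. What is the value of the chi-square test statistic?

0.066

Expected counts for N = 289 under a 1:1:1:1 ratio (total parts = 4):
  axial-flowered inflated-pod: 289 × 1/4 = 72.25
  axial-flowered constricted-pod: 289 × 1/4 = 72.25
  terminal-flowered inflated-pod: 289 × 1/4 = 72.25
  terminal-flowered constricted-pod: 289 × 1/4 = 72.25
χ² = Σ (O − E)² / E
  axial-flowered inflated-pod: (72 − 72.25)² / 72.25 = 0.0009
  axial-flowered constricted-pod: (71 − 72.25)² / 72.25 = 0.0216
  terminal-flowered inflated-pod: (72 − 72.25)² / 72.25 = 0.0009
  terminal-flowered constricted-pod: (74 − 72.25)² / 72.25 = 0.0424
χ² = 0.0009 + 0.0216 + 0.0009 + 0.0424 = 0.0658 ≈ 0.066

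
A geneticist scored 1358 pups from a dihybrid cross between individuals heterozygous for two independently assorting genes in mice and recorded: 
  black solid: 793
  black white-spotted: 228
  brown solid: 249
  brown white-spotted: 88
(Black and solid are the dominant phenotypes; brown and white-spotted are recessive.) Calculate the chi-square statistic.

4.134

A dihybrid F₂ with independent assortment and complete dominance at both loci gives a 9:3:3:1 phenotypic ratio.
Expected counts for N = 1358 under a 9:3:3:1 ratio (total parts = 16):
  black solid: 1358 × 9/16 = 763.875
  black white-spotted: 1358 × 3/16 = 254.625
  brown solid: 1358 × 3/16 = 254.625
  brown white-spotted: 1358 × 1/16 = 84.875
χ² = Σ (O − E)² / E
  black solid: (793 − 763.875)² / 763.875 = 1.1105
  black white-spotted: (228 − 254.625)² / 254.625 = 2.7841
  brown solid: (249 − 254.625)² / 254.625 = 0.1243
  brown white-spotted: (88 − 84.875)² / 84.875 = 0.1151
χ² = 1.1105 + 2.7841 + 0.1243 + 0.1151 = 4.134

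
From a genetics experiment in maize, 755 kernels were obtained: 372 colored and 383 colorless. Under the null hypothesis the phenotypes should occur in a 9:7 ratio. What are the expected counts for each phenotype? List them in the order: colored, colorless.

424.6875, 330.3125

The 9:7 ratio has 16 parts, so with N = 755 the expected counts are:
  colored: 755 × 9/16 = 424.6875
  colorless: 755 × 7/16 = 330.3125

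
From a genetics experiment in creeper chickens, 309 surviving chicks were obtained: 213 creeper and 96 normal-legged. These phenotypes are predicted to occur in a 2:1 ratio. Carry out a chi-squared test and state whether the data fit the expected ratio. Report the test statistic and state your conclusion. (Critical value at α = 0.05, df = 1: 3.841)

Total ratio parts = 3. Expected numbers out of 309:
  creeper: 309 × 2/3 = 206
  normal-legged: 309 × 1/3 = 103
χ² = Σ (O − E)² / E
  creeper: (213 − 206)² / 206 = 0.2379
  normal-legged: (96 − 103)² / 103 = 0.4757
χ² = 0.2379 + 0.4757 = 0.7136 ≈ 0.714
Degrees of freedom = 2 − 1 = 1; critical value at α = 0.05 is 3.841.
Since 0.714 < 3.841, we fail to reject the null hypothesis — the data are consistent with the 2:1 ratio.

0.714; consistent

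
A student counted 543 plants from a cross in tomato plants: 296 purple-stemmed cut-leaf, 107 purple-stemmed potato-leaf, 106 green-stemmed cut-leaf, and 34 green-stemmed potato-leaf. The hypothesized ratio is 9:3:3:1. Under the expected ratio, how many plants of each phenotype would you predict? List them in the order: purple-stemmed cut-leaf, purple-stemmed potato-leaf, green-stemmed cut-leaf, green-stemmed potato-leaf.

305.4375, 101.8125, 101.8125, 33.9375

Total ratio parts = 16. Expected numbers out of 543:
  purple-stemmed cut-leaf: 543 × 9/16 = 305.4375
  purple-stemmed potato-leaf: 543 × 3/16 = 101.8125
  green-stemmed cut-leaf: 543 × 3/16 = 101.8125
  green-stemmed potato-leaf: 543 × 1/16 = 33.9375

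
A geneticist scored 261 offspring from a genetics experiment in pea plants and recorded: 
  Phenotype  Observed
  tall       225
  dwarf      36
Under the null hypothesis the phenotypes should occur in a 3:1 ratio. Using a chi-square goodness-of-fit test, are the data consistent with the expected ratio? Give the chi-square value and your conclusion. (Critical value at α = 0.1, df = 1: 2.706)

Expected counts for N = 261 under a 3:1 ratio (total parts = 4):
  tall: 261 × 3/4 = 195.75
  dwarf: 261 × 1/4 = 65.25
χ² = Σ (O − E)² / E
  tall: (225 − 195.75)² / 195.75 = 4.3707
  dwarf: (36 − 65.25)² / 65.25 = 13.1121
χ² = 4.3707 + 13.1121 = 17.4828 ≈ 17.483
Degrees of freedom = 2 − 1 = 1; critical value at α = 0.1 is 2.706.
Since 17.483 > 2.706, we reject the null hypothesis — the data do not fit the 3:1 ratio.

17.483; not consistent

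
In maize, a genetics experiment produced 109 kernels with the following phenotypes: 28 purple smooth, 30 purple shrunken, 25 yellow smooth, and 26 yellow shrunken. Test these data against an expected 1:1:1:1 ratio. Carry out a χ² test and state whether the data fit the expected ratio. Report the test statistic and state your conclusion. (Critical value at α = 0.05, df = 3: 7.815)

Expected counts for N = 109 under a 1:1:1:1 ratio (total parts = 4):
  purple smooth: 109 × 1/4 = 27.25
  purple shrunken: 109 × 1/4 = 27.25
  yellow smooth: 109 × 1/4 = 27.25
  yellow shrunken: 109 × 1/4 = 27.25
χ² = Σ (O − E)² / E
  purple smooth: (28 − 27.25)² / 27.25 = 0.0206
  purple shrunken: (30 − 27.25)² / 27.25 = 0.2775
  yellow smooth: (25 − 27.25)² / 27.25 = 0.1858
  yellow shrunken: (26 − 27.25)² / 27.25 = 0.0573
χ² = 0.0206 + 0.2775 + 0.1858 + 0.0573 = 0.5412 ≈ 0.541
Degrees of freedom = 4 − 1 = 3; critical value at α = 0.05 is 7.815.
Since 0.541 < 7.815, we fail to reject the null hypothesis — the data are consistent with the 1:1:1:1 ratio.

0.541; consistent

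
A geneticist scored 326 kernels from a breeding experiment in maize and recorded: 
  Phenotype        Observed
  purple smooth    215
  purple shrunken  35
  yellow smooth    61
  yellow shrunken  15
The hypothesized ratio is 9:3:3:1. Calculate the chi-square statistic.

Total ratio parts = 16. Expected numbers out of 326:
  purple smooth: 326 × 9/16 = 183.375
  purple shrunken: 326 × 3/16 = 61.125
  yellow smooth: 326 × 3/16 = 61.125
  yellow shrunken: 326 × 1/16 = 20.375
χ² = Σ (O − E)² / E
  purple smooth: (215 − 183.375)² / 183.375 = 5.4541
  purple shrunken: (35 − 61.125)² / 61.125 = 11.1659
  yellow smooth: (61 − 61.125)² / 61.125 = 0.0003
  yellow shrunken: (15 − 20.375)² / 20.375 = 1.4179
χ² = 5.4541 + 11.1659 + 0.0003 + 1.4179 = 18.0382 ≈ 18.038

18.038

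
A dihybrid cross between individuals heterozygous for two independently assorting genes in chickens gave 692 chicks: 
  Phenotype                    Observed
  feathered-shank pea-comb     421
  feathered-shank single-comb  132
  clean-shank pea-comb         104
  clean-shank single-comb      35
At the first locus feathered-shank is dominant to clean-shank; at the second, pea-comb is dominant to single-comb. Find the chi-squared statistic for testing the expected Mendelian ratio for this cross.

9.313

A dihybrid F₂ with independent assortment and complete dominance at both loci gives a 9:3:3:1 phenotypic ratio.
The 9:3:3:1 ratio has 16 parts, so with N = 692 the expected counts are:
  feathered-shank pea-comb: 692 × 9/16 = 389.25
  feathered-shank single-comb: 692 × 3/16 = 129.75
  clean-shank pea-comb: 692 × 3/16 = 129.75
  clean-shank single-comb: 692 × 1/16 = 43.25
χ² = Σ (O − E)² / E
  feathered-shank pea-comb: (421 − 389.25)² / 389.25 = 2.5898
  feathered-shank single-comb: (132 − 129.75)² / 129.75 = 0.0390
  clean-shank pea-comb: (104 − 129.75)² / 129.75 = 5.1103
  clean-shank single-comb: (35 − 43.25)² / 43.25 = 1.5737
χ² = 2.5898 + 0.0390 + 5.1103 + 1.5737 = 9.3128 ≈ 9.313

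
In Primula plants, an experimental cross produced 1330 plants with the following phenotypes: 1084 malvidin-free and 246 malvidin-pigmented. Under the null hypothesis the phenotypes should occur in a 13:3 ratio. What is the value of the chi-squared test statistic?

0.056

Under the 13:3 hypothesis (Σ ratio = 16, N = 1330):
  malvidin-free: 1330 × 13/16 = 1080.625
  malvidin-pigmented: 1330 × 3/16 = 249.375
χ² = Σ (O − E)² / E
  malvidin-free: (1084 − 1080.625)² / 1080.625 = 0.0105
  malvidin-pigmented: (246 − 249.375)² / 249.375 = 0.0457
χ² = 0.0105 + 0.0457 = 0.0562 ≈ 0.056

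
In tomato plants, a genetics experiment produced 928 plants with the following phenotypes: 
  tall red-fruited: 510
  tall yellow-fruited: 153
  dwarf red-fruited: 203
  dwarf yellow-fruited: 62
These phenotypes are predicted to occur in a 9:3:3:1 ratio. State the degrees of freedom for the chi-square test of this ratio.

A goodness-of-fit test with 4 phenotype classes has df = 4 − 1 = 3.

3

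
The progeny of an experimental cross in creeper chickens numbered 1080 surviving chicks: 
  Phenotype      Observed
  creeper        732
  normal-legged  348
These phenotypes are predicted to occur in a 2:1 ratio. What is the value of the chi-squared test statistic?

The 2:1 ratio has 3 parts, so with N = 1080 the expected counts are:
  creeper: 1080 × 2/3 = 720
  normal-legged: 1080 × 1/3 = 360
χ² = Σ (O − E)² / E
  creeper: (732 − 720)² / 720 = 0.2000
  normal-legged: (348 − 360)² / 360 = 0.4000
χ² = 0.2000 + 0.4000 = 0.600

0.600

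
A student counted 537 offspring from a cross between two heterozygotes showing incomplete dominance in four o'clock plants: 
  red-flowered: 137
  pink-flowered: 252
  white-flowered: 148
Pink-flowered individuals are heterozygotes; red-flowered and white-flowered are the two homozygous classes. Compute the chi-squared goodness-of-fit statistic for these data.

With incomplete dominance, a heterozygote × heterozygote cross gives a 1:2:1 phenotypic ratio.
Expected counts for N = 537 under a 1:2:1 ratio (total parts = 4):
  red-flowered: 537 × 1/4 = 134.25
  pink-flowered: 537 × 2/4 = 268.5
  white-flowered: 537 × 1/4 = 134.25
χ² = Σ (O − E)² / E
  red-flowered: (137 − 134.25)² / 134.25 = 0.0563
  pink-flowered: (252 − 268.5)² / 268.5 = 1.0140
  white-flowered: (148 − 134.25)² / 134.25 = 1.4083
χ² = 0.0563 + 1.0140 + 1.4083 = 2.4786 ≈ 2.479

2.479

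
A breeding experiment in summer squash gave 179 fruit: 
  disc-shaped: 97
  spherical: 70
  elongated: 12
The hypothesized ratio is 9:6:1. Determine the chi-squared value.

0.317

Expected counts for N = 179 under a 9:6:1 ratio (total parts = 16):
  disc-shaped: 179 × 9/16 = 100.6875
  spherical: 179 × 6/16 = 67.125
  elongated: 179 × 1/16 = 11.1875
χ² = Σ (O − E)² / E
  disc-shaped: (97 − 100.6875)² / 100.6875 = 0.1350
  spherical: (70 − 67.125)² / 67.125 = 0.1231
  elongated: (12 − 11.1875)² / 11.1875 = 0.0590
χ² = 0.1350 + 0.1231 + 0.0590 = 0.3171 ≈ 0.317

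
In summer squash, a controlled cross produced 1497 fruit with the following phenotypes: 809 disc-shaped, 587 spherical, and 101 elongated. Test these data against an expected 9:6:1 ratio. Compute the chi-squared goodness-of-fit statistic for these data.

Under the 9:6:1 hypothesis (Σ ratio = 16, N = 1497):
  disc-shaped: 1497 × 9/16 = 842.0625
  spherical: 1497 × 6/16 = 561.375
  elongated: 1497 × 1/16 = 93.5625
χ² = Σ (O − E)² / E
  disc-shaped: (809 − 842.0625)² / 842.0625 = 1.2982
  spherical: (587 − 561.375)² / 561.375 = 1.1697
  elongated: (101 − 93.5625)² / 93.5625 = 0.5912
χ² = 1.2982 + 1.1697 + 0.5912 = 3.0591 ≈ 3.059

3.059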